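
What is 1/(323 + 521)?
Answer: 1/844 ≈ 0.0011848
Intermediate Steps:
1/(323 + 521) = 1/844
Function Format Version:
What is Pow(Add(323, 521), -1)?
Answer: Rational(1, 844) ≈ 0.0011848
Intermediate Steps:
Pow(Add(323, 521), -1) = Pow(844, -1) = Rational(1, 844)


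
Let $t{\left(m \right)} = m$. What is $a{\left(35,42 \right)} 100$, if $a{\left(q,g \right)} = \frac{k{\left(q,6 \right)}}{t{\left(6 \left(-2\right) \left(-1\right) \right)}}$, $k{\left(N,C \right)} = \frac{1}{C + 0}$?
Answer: $\frac{25}{18} \approx 1.3889$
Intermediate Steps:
$k{\left(N,C \right)} = \frac{1}{C}$
$a{\left(q,g \right)} = \frac{1}{72}$ ($a{\left(q,g \right)} = \frac{1}{6 \cdot 6 \left(-2\right) \left(-1\right)} = \frac{1}{6 \left(\left(-12\right) \left(-1\right)\right)} = \frac{1}{6 \cdot 12} = \frac{1}{6} \cdot \frac{1}{12} = \frac{1}{72}$)
$a{\left(35,42 \right)} 100 = \frac{1}{72} \cdot 100 = \frac{25}{18}$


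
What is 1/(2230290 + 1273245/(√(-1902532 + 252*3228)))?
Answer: 53976784712/120383919200944925 + 169766*I*√272269/361151757602834775 ≈ 4.4837e-7 + 2.4528e-10*I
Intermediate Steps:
1/(2230290 + 1273245/(√(-1902532 + 252*3228))) = 1/(2230290 + 1273245/(√(-1902532 + 813456))) = 1/(2230290 + 1273245/(√(-1089076))) = 1/(2230290 + 1273245/((2*I*√272269))) = 1/(2230290 + 1273245*(-I*√272269/544538)) = 1/(2230290 - 1273245*I*√272269/544538)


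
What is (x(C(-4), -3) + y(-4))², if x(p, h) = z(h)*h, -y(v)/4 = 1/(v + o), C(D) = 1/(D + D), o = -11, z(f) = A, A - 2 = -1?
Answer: 1681/225 ≈ 7.4711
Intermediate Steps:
A = 1 (A = 2 - 1 = 1)
z(f) = 1
C(D) = 1/(2*D)
y(v) = -4/(-11 + v) (y(v) = -4/(v - 11) = -4/(-11 + v))
x(p, h) = h (x(p, h) = 1*h = h)
(x(C(-4), -3) + y(-4))² = (-3 - 4/(-11 - 4))² = (-3 - 4/(-15))² = (-3 - 4*(-1/15))² = (-3 + 4/15)² = (-41/15)² = 1681/225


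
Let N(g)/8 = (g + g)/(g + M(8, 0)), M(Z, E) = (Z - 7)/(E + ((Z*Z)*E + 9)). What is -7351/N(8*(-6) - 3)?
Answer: -1683379/3672 ≈ -458.44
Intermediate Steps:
M(Z, E) = (-7 + Z)/(9 + E + E*Z**2) (M(Z, E) = (-7 + Z)/(E + (Z**2*E + 9)) = (-7 + Z)/(E + (E*Z**2 + 9)) = (-7 + Z)/(E + (9 + E*Z**2)) = (-7 + Z)/(9 + E + E*Z**2))
N(g) = 16*g/(1/9 + g) (N(g) = 8*((g + g)/(g + (-7 + 8)/(9 + 0 + 0*8**2))) = 8*((2*g)/(g + 1/(9 + 0 + 0*64))) = 8*((2*g)/(g + 1/(9 + 0 + 0))) = 8*((2*g)/(g + 1/9)) = 8*((2*g)/(1/9 + g)) = 8*(2*g/(1/9 + g)) = 16*g/(1/9 + g))
-7351/N(8*(-6) - 3) = -7351*(1 + 9*(8*(-6) - 3))/(144*(8*(-6) - 3)) = -7351*(1 + 9*(-48 - 3))/(144*(-48 - 3)) = -7351/(144*(-51)/(1 + 9*(-51))) = -7351/(144*(-51)/(1 - 459)) = -7351/(144*(-51)/(-458)) = -7351/(144*(-51)*(-1/458)) = -7351/3672/229 = -7351*229/3672 = -1683379/3672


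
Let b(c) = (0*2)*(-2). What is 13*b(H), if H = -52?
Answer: 0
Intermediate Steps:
b(c) = 0 (b(c) = 0*(-2) = 0)
13*b(H) = 13*0 = 0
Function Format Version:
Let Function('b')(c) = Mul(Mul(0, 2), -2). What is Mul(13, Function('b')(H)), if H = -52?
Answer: 0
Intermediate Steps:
Function('b')(c) = 0 (Function('b')(c) = Mul(0, -2) = 0)
Mul(13, Function('b')(H)) = Mul(13, 0) = 0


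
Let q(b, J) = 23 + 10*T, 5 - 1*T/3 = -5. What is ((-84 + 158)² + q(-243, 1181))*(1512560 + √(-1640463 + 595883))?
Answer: 8771335440 + 11598*I*√261145 ≈ 8.7713e+9 + 5.9268e+6*I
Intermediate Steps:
T = 30 (T = 15 - 3*(-5) = 15 + 15 = 30)
q(b, J) = 323 (q(b, J) = 23 + 10*30 = 23 + 300 = 323)
((-84 + 158)² + q(-243, 1181))*(1512560 + √(-1640463 + 595883)) = ((-84 + 158)² + 323)*(1512560 + √(-1640463 + 595883)) = (74² + 323)*(1512560 + √(-1044580)) = (5476 + 323)*(1512560 + 2*I*√261145) = 5799*(1512560 + 2*I*√261145) = 8771335440 + 11598*I*√261145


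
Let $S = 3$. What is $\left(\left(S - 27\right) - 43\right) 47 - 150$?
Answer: $-3299$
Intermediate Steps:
$\left(\left(S - 27\right) - 43\right) 47 - 150 = \left(\left(3 - 27\right) - 43\right) 47 - 150 = \left(-24 - 43\right) 47 - 150 = \left(-67\right) 47 - 150 = -3149 - 150 = -3299$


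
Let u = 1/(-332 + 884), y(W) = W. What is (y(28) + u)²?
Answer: 238918849/304704 ≈ 784.10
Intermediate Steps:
u = 1/552 ≈ 0.0018116
(y(28) + u)² = (28 + 1/552)² = (15457/552)² = 238918849/304704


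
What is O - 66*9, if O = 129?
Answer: -465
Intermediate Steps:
O - 66*9 = 129 - 66*9 = 129 - 594 = -465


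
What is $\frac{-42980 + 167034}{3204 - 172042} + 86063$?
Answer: $\frac{7265290370}{84419} \approx 86062.0$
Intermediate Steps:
$\frac{-42980 + 167034}{3204 - 172042} + 86063 = \frac{124054}{-168838} + 86063 = 124054 \left(- \frac{1}{168838}\right) + 86063 = - \frac{62027}{84419} + 86063 = \frac{7265290370}{84419}$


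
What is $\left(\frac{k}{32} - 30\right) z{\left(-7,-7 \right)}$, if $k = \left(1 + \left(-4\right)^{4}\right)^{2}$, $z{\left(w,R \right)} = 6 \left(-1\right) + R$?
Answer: $- \frac{846157}{32} \approx -26442.0$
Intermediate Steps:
$z{\left(w,R \right)} = -6 + R$
$k = 66049$ ($k = \left(1 + 256\right)^{2} = 257^{2} = 66049$)
$\left(\frac{k}{32} - 30\right) z{\left(-7,-7 \right)} = \left(\frac{66049}{32} - 30\right) \left(-6 - 7\right) = \left(66049 \cdot \frac{1}{32} - 30\right) \left(-13\right) = \left(\frac{66049}{32} - 30\right) \left(-13\right) = \frac{65089}{32} \left(-13\right) = - \frac{846157}{32}$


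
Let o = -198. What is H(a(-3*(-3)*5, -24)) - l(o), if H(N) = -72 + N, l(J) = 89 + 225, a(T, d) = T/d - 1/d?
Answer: -2327/6 ≈ -387.83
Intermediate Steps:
a(T, d) = -1/d + T/d
l(J) = 314
H(a(-3*(-3)*5, -24)) - l(o) = (-72 + (-1 - 3*(-3)*5)/(-24)) - 1*314 = (-72 - (-1 + 9*5)/24) - 314 = (-72 - (-1 + 45)/24) - 314 = (-72 - 1/24*44) - 314 = (-72 - 11/6) - 314 = -443/6 - 314 = -2327/6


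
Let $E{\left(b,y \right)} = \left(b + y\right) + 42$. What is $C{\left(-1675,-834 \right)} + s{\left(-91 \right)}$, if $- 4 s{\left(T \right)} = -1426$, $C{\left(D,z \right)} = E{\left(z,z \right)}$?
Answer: $- \frac{2539}{2} \approx -1269.5$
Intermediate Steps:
$E{\left(b,y \right)} = 42 + b + y$
$C{\left(D,z \right)} = 42 + 2 z$ ($C{\left(D,z \right)} = 42 + z + z = 42 + 2 z$)
$s{\left(T \right)} = \frac{713}{2}$ ($s{\left(T \right)} = \left(- \frac{1}{4}\right) \left(-1426\right) = \frac{713}{2}$)
$C{\left(-1675,-834 \right)} + s{\left(-91 \right)} = \left(42 + 2 \left(-834\right)\right) + \frac{713}{2} = \left(42 - 1668\right) + \frac{713}{2} = -1626 + \frac{713}{2} = - \frac{2539}{2}$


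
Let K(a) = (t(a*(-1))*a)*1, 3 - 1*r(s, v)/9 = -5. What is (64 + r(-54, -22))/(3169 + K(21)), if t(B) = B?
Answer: 17/341 ≈ 0.049853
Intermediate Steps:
r(s, v) = 72 (r(s, v) = 27 - 9*(-5) = 27 + 45 = 72)
K(a) = -a² (K(a) = ((a*(-1))*a)*1 = ((-a)*a)*1 = -a²*1 = -a²)
(64 + r(-54, -22))/(3169 + K(21)) = (64 + 72)/(3169 - 1*21²) = 136/(3169 - 1*441) = 136/(3169 - 441) = 136/2728 = 136*(1/2728) = 17/341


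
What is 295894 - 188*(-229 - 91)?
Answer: 356054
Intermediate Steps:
295894 - 188*(-229 - 91) = 295894 - 188*(-320) = 295894 - 1*(-60160) = 295894 + 60160 = 356054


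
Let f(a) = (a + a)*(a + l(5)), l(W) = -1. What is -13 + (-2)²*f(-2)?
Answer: 35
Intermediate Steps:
f(a) = 2*a*(-1 + a) (f(a) = (a + a)*(a - 1) = (2*a)*(-1 + a) = 2*a*(-1 + a))
-13 + (-2)²*f(-2) = -13 + (-2)²*(2*(-2)*(-1 - 2)) = -13 + 4*(2*(-2)*(-3)) = -13 + 4*12 = -13 + 48 = 35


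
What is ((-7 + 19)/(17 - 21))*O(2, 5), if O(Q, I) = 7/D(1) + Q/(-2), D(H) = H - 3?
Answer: 27/2 ≈ 13.500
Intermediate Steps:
D(H) = -3 + H
O(Q, I) = -7/2 - Q/2 (O(Q, I) = 7/(-3 + 1) + Q/(-2) = 7/(-2) + Q*(-1/2) = 7*(-1/2) - Q/2 = -7/2 - Q/2)
((-7 + 19)/(17 - 21))*O(2, 5) = ((-7 + 19)/(17 - 21))*(-7/2 - 1/2*2) = (12/(-4))*(-7/2 - 1) = (12*(-1/4))*(-9/2) = -3*(-9/2) = 27/2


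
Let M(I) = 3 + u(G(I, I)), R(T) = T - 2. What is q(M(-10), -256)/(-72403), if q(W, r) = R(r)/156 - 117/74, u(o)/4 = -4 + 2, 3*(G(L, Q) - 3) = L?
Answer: 1556/34825843 ≈ 4.4679e-5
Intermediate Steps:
G(L, Q) = 3 + L/3
R(T) = -2 + T
u(o) = -8 (u(o) = 4*(-4 + 2) = 4*(-2) = -8)
M(I) = -5 (M(I) = 3 - 8 = -5)
q(W, r) = -2300/1443 + r/156 (q(W, r) = (-2 + r)/156 - 117/74 = (-2 + r)*(1/156) - 117*1/74 = (-1/78 + r/156) - 117/74 = -2300/1443 + r/156)
q(M(-10), -256)/(-72403) = (-2300/1443 + (1/156)*(-256))/(-72403) = (-2300/1443 - 64/39)*(-1/72403) = -1556/481*(-1/72403) = 1556/34825843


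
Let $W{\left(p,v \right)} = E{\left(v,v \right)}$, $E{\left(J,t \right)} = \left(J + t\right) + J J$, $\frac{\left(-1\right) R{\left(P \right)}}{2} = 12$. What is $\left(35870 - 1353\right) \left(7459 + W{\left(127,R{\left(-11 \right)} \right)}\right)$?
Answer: $275687279$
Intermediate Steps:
$R{\left(P \right)} = -24$ ($R{\left(P \right)} = \left(-2\right) 12 = -24$)
$E{\left(J,t \right)} = J + t + J^{2}$ ($E{\left(J,t \right)} = \left(J + t\right) + J^{2} = J + t + J^{2}$)
$W{\left(p,v \right)} = v^{2} + 2 v$ ($W{\left(p,v \right)} = v + v + v^{2} = v^{2} + 2 v$)
$\left(35870 - 1353\right) \left(7459 + W{\left(127,R{\left(-11 \right)} \right)}\right) = \left(35870 - 1353\right) \left(7459 - 24 \left(2 - 24\right)\right) = 34517 \left(7459 - -528\right) = 34517 \left(7459 + 528\right) = 34517 \cdot 7987 = 275687279$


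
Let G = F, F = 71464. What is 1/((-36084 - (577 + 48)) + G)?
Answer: 1/34755 ≈ 2.8773e-5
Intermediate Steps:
G = 71464
1/((-36084 - (577 + 48)) + G) = 1/((-36084 - (577 + 48)) + 71464) = 1/((-36084 - 1*625) + 71464) = 1/((-36084 - 625) + 71464) = 1/(-36709 + 71464) = 1/34755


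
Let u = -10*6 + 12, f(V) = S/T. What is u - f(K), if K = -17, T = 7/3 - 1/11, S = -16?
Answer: -1512/37 ≈ -40.865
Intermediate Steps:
T = 74/33 (T = 7*(⅓) - 1*1/11 = 7/3 - 1/11 = 74/33 ≈ 2.2424)
f(V) = -264/37 (f(V) = -16/74/33 = -16*33/74 = -264/37)
u = -48 (u = -60 + 12 = -48)
u - f(K) = -48 - 1*(-264/37) = -48 + 264/37 = -1512/37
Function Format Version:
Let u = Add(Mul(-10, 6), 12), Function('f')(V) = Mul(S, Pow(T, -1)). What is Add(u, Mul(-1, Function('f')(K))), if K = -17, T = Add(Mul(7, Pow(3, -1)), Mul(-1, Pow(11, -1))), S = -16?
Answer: Rational(-1512, 37) ≈ -40.865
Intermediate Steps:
T = Rational(74, 33) (T = Add(Mul(7, Rational(1, 3)), Mul(-1, Rational(1, 11))) = Add(Rational(7, 3), Rational(-1, 11)) = Rational(74, 33) ≈ 2.2424)
Function('f')(V) = Rational(-264, 37) (Function('f')(V) = Mul(-16, Pow(Rational(74, 33), -1)) = Mul(-16, Rational(33, 74)) = Rational(-264, 37))
u = -48 (u = Add(-60, 12) = -48)
Add(u, Mul(-1, Function('f')(K))) = Add(-48, Mul(-1, Rational(-264, 37))) = Add(-48, Rational(264, 37)) = Rational(-1512, 37)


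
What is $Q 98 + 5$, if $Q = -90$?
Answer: $-8815$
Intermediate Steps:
$Q 98 + 5 = \left(-90\right) 98 + 5 = -8820 + 5 = -8815$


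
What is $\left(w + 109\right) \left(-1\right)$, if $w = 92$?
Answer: $-201$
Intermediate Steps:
$\left(w + 109\right) \left(-1\right) = \left(92 + 109\right) \left(-1\right) = 201 \left(-1\right) = -201$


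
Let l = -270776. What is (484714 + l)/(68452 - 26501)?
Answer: 213938/41951 ≈ 5.0997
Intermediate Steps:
(484714 + l)/(68452 - 26501) = (484714 - 270776)/(68452 - 26501) = 213938/41951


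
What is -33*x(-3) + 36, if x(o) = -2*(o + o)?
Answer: -360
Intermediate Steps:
x(o) = -4*o
-33*x(-3) + 36 = -(-132)*(-3) + 36 = -33*12 + 36 = -396 + 36 = -360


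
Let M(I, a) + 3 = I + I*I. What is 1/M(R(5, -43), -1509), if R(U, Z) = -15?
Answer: 1/207 ≈ 0.0048309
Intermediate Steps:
M(I, a) = -3 + I + I² (M(I, a) = -3 + (I + I*I) = -3 + (I + I²) = -3 + I + I²)
1/M(R(5, -43), -1509) = 1/(-3 - 15 + (-15)²) = 1/(-3 - 15 + 225) = 1/207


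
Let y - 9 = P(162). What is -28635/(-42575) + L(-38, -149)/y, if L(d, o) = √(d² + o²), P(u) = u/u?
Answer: 5727/8515 + √23645/10 ≈ 16.049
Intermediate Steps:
P(u) = 1
y = 10 (y = 9 + 1 = 10)
-28635/(-42575) + L(-38, -149)/y = -28635/(-42575) + √((-38)² + (-149)²)/10 = -28635*(-1/42575) + √(1444 + 22201)*(⅒) = 5727/8515 + √23645*(⅒) = 5727/8515 + √23645/10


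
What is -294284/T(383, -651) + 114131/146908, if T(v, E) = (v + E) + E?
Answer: 43337560261/135008452 ≈ 321.00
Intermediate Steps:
T(v, E) = v + 2*E (T(v, E) = (E + v) + E = v + 2*E)
-294284/T(383, -651) + 114131/146908 = -294284/(383 + 2*(-651)) + 114131/146908 = -294284/(383 - 1302) + 114131*(1/146908) = -294284/(-919) + 114131/146908 = -294284*(-1/919) + 114131/146908 = 294284/919 + 114131/146908 = 43337560261/135008452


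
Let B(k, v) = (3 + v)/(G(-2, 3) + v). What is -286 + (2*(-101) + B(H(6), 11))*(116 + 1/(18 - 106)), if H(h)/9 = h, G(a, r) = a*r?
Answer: -2573003/110 ≈ -23391.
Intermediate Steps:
H(h) = 9*h
B(k, v) = (3 + v)/(-6 + v) (B(k, v) = (3 + v)/(-2*3 + v) = (3 + v)/(-6 + v))
-286 + (2*(-101) + B(H(6), 11))*(116 + 1/(18 - 106)) = -286 + (2*(-101) + (3 + 11)/(-6 + 11))*(116 + 1/(18 - 106)) = -286 + (-202 + 14/5)*(116 + 1/(-88)) = -286 + (-202 + (⅕)*14)*(116 - 1/88) = -286 + (-202 + 14/5)*(10207/88) = -286 - 996/5*10207/88 = -286 - 2541543/110 = -2573003/110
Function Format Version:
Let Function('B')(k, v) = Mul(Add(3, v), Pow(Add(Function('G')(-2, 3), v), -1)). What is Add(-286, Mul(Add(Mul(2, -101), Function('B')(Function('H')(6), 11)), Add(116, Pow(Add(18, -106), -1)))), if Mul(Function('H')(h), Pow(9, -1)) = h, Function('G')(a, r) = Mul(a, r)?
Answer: Rational(-2573003, 110) ≈ -23391.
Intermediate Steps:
Function('H')(h) = Mul(9, h)
Function('B')(k, v) = Mul(Pow(Add(-6, v), -1), Add(3, v)) (Function('B')(k, v) = Mul(Add(3, v), Pow(Add(Mul(-2, 3), v), -1)) = Mul(Add(3, v), Pow(Add(-6, v), -1)) = Mul(Pow(Add(-6, v), -1), Add(3, v)))
Add(-286, Mul(Add(Mul(2, -101), Function('B')(Function('H')(6), 11)), Add(116, Pow(Add(18, -106), -1)))) = Add(-286, Mul(Add(Mul(2, -101), Mul(Pow(Add(-6, 11), -1), Add(3, 11))), Add(116, Pow(Add(18, -106), -1)))) = Add(-286, Mul(Add(-202, Mul(Pow(5, -1), 14)), Add(116, Pow(-88, -1)))) = Add(-286, Mul(Add(-202, Mul(Rational(1, 5), 14)), Add(116, Rational(-1, 88)))) = Add(-286, Mul(Add(-202, Rational(14, 5)), Rational(10207, 88))) = Add(-286, Mul(Rational(-996, 5), Rational(10207, 88))) = Add(-286, Rational(-2541543, 110)) = Rational(-2573003, 110)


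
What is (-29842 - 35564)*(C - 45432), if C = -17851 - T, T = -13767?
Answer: 3238643496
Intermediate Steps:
C = -4084 (C = -17851 - 1*(-13767) = -17851 + 13767 = -4084)
(-29842 - 35564)*(C - 45432) = (-29842 - 35564)*(-4084 - 45432) = -65406*(-49516) = 3238643496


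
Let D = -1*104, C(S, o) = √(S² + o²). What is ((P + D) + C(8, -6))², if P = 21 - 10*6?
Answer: 17689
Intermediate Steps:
P = -39 (P = 21 - 1*60 = 21 - 60 = -39)
D = -104
((P + D) + C(8, -6))² = ((-39 - 104) + √(8² + (-6)²))² = (-143 + √(64 + 36))² = (-143 + √100)² = (-143 + 10)² = (-133)² = 17689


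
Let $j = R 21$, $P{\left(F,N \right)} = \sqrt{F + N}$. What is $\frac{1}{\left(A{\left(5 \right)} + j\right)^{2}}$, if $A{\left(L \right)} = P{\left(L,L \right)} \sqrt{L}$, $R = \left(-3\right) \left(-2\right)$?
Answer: $\frac{7963}{125231138} - \frac{315 \sqrt{2}}{62615569} \approx 5.6472 \cdot 10^{-5}$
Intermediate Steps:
$R = 6$
$A{\left(L \right)} = L \sqrt{2}$ ($A{\left(L \right)} = \sqrt{L + L} \sqrt{L} = \sqrt{2 L} \sqrt{L} = \sqrt{2} \sqrt{L} \sqrt{L} = L \sqrt{2}$)
$j = 126$ ($j = 6 \cdot 21 = 126$)
$\frac{1}{\left(A{\left(5 \right)} + j\right)^{2}} = \frac{1}{\left(5 \sqrt{2} + 126\right)^{2}} = \frac{1}{\left(126 + 5 \sqrt{2}\right)^{2}}$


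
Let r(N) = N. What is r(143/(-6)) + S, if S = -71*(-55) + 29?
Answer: 23461/6 ≈ 3910.2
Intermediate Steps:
S = 3934 (S = 3905 + 29 = 3934)
r(143/(-6)) + S = 143/(-6) + 3934 = 143*(-⅙) + 3934 = -143/6 + 3934 = 23461/6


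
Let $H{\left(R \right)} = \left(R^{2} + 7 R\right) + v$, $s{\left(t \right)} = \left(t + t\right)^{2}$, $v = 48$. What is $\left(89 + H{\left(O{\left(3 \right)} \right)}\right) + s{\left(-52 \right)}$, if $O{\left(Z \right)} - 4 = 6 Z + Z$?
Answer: $11753$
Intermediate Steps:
$O{\left(Z \right)} = 4 + 7 Z$ ($O{\left(Z \right)} = 4 + \left(6 Z + Z\right) = 4 + 7 Z$)
$s{\left(t \right)} = 4 t^{2}$ ($s{\left(t \right)} = \left(2 t\right)^{2} = 4 t^{2}$)
$H{\left(R \right)} = 48 + R^{2} + 7 R$ ($H{\left(R \right)} = \left(R^{2} + 7 R\right) + 48 = 48 + R^{2} + 7 R$)
$\left(89 + H{\left(O{\left(3 \right)} \right)}\right) + s{\left(-52 \right)} = \left(89 + \left(48 + \left(4 + 7 \cdot 3\right)^{2} + 7 \left(4 + 7 \cdot 3\right)\right)\right) + 4 \left(-52\right)^{2} = \left(89 + \left(48 + \left(4 + 21\right)^{2} + 7 \left(4 + 21\right)\right)\right) + 4 \cdot 2704 = \left(89 + \left(48 + 25^{2} + 7 \cdot 25\right)\right) + 10816 = \left(89 + \left(48 + 625 + 175\right)\right) + 10816 = \left(89 + 848\right) + 10816 = 937 + 10816 = 11753$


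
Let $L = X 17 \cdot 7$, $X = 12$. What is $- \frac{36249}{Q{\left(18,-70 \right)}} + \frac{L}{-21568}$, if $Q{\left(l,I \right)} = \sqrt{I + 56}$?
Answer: $- \frac{357}{5392} + \frac{36249 i \sqrt{14}}{14} \approx -0.066209 + 9688.0 i$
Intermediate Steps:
$L = 1428$ ($L = 12 \cdot 17 \cdot 7 = 204 \cdot 7 = 1428$)
$Q{\left(l,I \right)} = \sqrt{56 + I}$
$- \frac{36249}{Q{\left(18,-70 \right)}} + \frac{L}{-21568} = - \frac{36249}{\sqrt{56 - 70}} + \frac{1428}{-21568} = - \frac{36249}{\sqrt{-14}} + 1428 \left(- \frac{1}{21568}\right) = - \frac{36249}{i \sqrt{14}} - \frac{357}{5392} = - 36249 \left(- \frac{i \sqrt{14}}{14}\right) - \frac{357}{5392} = \frac{36249 i \sqrt{14}}{14} - \frac{357}{5392} = - \frac{357}{5392} + \frac{36249 i \sqrt{14}}{14}$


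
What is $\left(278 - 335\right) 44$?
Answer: $-2508$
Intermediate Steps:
$\left(278 - 335\right) 44 = \left(-57\right) 44 = -2508$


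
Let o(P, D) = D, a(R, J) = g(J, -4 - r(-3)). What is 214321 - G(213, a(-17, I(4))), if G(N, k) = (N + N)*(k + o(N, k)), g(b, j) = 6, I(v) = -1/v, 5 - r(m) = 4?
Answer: 209209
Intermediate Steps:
r(m) = 1 (r(m) = 5 - 1*4 = 5 - 4 = 1)
a(R, J) = 6
G(N, k) = 4*N*k (G(N, k) = (N + N)*(k + k) = (2*N)*(2*k) = 4*N*k)
214321 - G(213, a(-17, I(4))) = 214321 - 4*213*6 = 214321 - 1*5112 = 214321 - 5112 = 209209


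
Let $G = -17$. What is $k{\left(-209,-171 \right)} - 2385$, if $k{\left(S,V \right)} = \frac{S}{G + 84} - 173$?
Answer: $- \frac{171595}{67} \approx -2561.1$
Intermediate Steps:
$k{\left(S,V \right)} = -173 + \frac{S}{67}$ ($k{\left(S,V \right)} = \frac{S}{-17 + 84} - 173 = \frac{S}{67} - 173 = -173 + \frac{S}{67}$)
$k{\left(-209,-171 \right)} - 2385 = \left(-173 + \frac{1}{67} \left(-209\right)\right) - 2385 = \left(-173 - \frac{209}{67}\right) - 2385 = - \frac{11800}{67} - 2385 = - \frac{171595}{67}$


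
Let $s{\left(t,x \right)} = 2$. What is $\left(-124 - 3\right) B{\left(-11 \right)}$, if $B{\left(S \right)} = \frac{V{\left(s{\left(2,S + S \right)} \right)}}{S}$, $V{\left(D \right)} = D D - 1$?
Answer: $\frac{381}{11} \approx 34.636$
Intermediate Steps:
$V{\left(D \right)} = -1 + D^{2}$ ($V{\left(D \right)} = D^{2} - 1 = -1 + D^{2}$)
$B{\left(S \right)} = \frac{3}{S}$ ($B{\left(S \right)} = \frac{-1 + 2^{2}}{S} = \frac{-1 + 4}{S} = \frac{3}{S}$)
$\left(-124 - 3\right) B{\left(-11 \right)} = \left(-124 - 3\right) \frac{3}{-11} = - 127 \cdot 3 \left(- \frac{1}{11}\right) = \left(-127\right) \left(- \frac{3}{11}\right) = \frac{381}{11}$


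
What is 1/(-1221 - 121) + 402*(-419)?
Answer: -226043797/1342 ≈ -1.6844e+5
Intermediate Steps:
1/(-1221 - 121) + 402*(-419) = 1/(-1342) - 168438 = -1/1342 - 168438 = -226043797/1342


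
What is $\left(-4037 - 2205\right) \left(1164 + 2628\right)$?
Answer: $-23669664$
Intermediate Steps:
$\left(-4037 - 2205\right) \left(1164 + 2628\right) = \left(-6242\right) 3792 = -23669664$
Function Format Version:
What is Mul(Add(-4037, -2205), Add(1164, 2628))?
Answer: -23669664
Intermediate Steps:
Mul(Add(-4037, -2205), Add(1164, 2628)) = Mul(-6242, 3792) = -23669664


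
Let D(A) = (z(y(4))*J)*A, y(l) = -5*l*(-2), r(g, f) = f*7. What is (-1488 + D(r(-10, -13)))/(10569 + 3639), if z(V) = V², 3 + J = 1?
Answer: 18107/888 ≈ 20.391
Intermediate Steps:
J = -2 (J = -3 + 1 = -2)
r(g, f) = 7*f
y(l) = 10*l
D(A) = -3200*A (D(A) = ((10*4)²*(-2))*A = (40²*(-2))*A = (1600*(-2))*A = -3200*A)
(-1488 + D(r(-10, -13)))/(10569 + 3639) = (-1488 - 22400*(-13))/(10569 + 3639) = (-1488 - 3200*(-91))/14208 = (-1488 + 291200)*(1/14208) = 289712*(1/14208) = 18107/888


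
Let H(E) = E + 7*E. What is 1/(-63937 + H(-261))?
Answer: -1/66025 ≈ -1.5146e-5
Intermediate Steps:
H(E) = 8*E
1/(-63937 + H(-261)) = 1/(-63937 + 8*(-261)) = 1/(-63937 - 2088) = 1/(-66025) = -1/66025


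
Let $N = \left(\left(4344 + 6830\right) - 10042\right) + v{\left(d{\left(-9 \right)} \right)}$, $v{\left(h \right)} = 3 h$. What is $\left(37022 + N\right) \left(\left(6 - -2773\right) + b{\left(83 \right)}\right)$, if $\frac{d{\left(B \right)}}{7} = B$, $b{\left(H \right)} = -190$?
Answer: $98291385$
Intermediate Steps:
$d{\left(B \right)} = 7 B$
$N = 943$ ($N = \left(\left(4344 + 6830\right) - 10042\right) + 3 \cdot 7 \left(-9\right) = \left(11174 - 10042\right) + 3 \left(-63\right) = 1132 - 189 = 943$)
$\left(37022 + N\right) \left(\left(6 - -2773\right) + b{\left(83 \right)}\right) = \left(37022 + 943\right) \left(\left(6 - -2773\right) - 190\right) = 37965 \left(\left(6 + 2773\right) - 190\right) = 37965 \left(2779 - 190\right) = 37965 \cdot 2589 = 98291385$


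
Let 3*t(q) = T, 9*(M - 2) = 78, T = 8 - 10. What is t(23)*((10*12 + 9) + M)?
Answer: -838/9 ≈ -93.111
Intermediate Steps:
T = -2
M = 32/3 (M = 2 + (⅑)*78 = 2 + 26/3 = 32/3 ≈ 10.667)
t(q) = -⅔ (t(q) = (⅓)*(-2) = -⅔)
t(23)*((10*12 + 9) + M) = -2*((10*12 + 9) + 32/3)/3 = -2*((120 + 9) + 32/3)/3 = -2*(129 + 32/3)/3 = -⅔*419/3 = -838/9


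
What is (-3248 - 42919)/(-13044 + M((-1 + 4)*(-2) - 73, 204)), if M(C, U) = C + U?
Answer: 46167/12919 ≈ 3.5736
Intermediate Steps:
(-3248 - 42919)/(-13044 + M((-1 + 4)*(-2) - 73, 204)) = (-3248 - 42919)/(-13044 + (((-1 + 4)*(-2) - 73) + 204)) = -46167/(-13044 + ((3*(-2) - 73) + 204)) = -46167/(-13044 + ((-6 - 73) + 204)) = -46167/(-13044 + (-79 + 204)) = -46167/(-13044 + 125) = -46167/(-12919) = -46167*(-1/12919) = 46167/12919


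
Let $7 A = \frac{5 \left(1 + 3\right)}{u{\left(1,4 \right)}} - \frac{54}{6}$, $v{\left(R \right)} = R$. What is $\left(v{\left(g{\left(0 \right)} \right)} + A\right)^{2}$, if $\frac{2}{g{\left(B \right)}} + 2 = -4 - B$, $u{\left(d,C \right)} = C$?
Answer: $\frac{361}{441} \approx 0.81859$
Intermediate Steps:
$g{\left(B \right)} = \frac{2}{-6 - B}$ ($g{\left(B \right)} = \frac{2}{-2 - \left(4 + B\right)} = \frac{2}{-6 - B}$)
$A = - \frac{4}{7}$ ($A = \frac{\frac{5 \left(1 + 3\right)}{4} - \frac{54}{6}}{7} = \frac{5 \cdot 4 \cdot \frac{1}{4} - 9}{7} = \frac{20 \cdot \frac{1}{4} - 9}{7} = \frac{5 - 9}{7} = \frac{1}{7} \left(-4\right) = - \frac{4}{7} \approx -0.57143$)
$\left(v{\left(g{\left(0 \right)} \right)} + A\right)^{2} = \left(- \frac{2}{6 + 0} - \frac{4}{7}\right)^{2} = \left(- \frac{2}{6} - \frac{4}{7}\right)^{2} = \left(\left(-2\right) \frac{1}{6} - \frac{4}{7}\right)^{2} = \left(- \frac{1}{3} - \frac{4}{7}\right)^{2} = \left(- \frac{19}{21}\right)^{2} = \frac{361}{441}$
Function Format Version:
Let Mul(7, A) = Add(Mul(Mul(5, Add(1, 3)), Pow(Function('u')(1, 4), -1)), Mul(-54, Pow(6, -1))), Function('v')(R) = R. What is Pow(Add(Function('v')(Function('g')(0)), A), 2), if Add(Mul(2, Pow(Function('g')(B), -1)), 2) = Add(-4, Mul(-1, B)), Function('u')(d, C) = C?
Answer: Rational(361, 441) ≈ 0.81859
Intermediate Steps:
Function('g')(B) = Mul(2, Pow(Add(-6, Mul(-1, B)), -1)) (Function('g')(B) = Mul(2, Pow(Add(-2, Add(-4, Mul(-1, B))), -1)) = Mul(2, Pow(Add(-6, Mul(-1, B)), -1)))
A = Rational(-4, 7) (A = Mul(Rational(1, 7), Add(Mul(Mul(5, Add(1, 3)), Pow(4, -1)), Mul(-54, Pow(6, -1)))) = Mul(Rational(1, 7), Add(Mul(Mul(5, 4), Rational(1, 4)), Mul(-54, Rational(1, 6)))) = Mul(Rational(1, 7), Add(Mul(20, Rational(1, 4)), -9)) = Mul(Rational(1, 7), Add(5, -9)) = Mul(Rational(1, 7), -4) = Rational(-4, 7) ≈ -0.57143)
Pow(Add(Function('v')(Function('g')(0)), A), 2) = Pow(Add(Mul(-2, Pow(Add(6, 0), -1)), Rational(-4, 7)), 2) = Pow(Add(Mul(-2, Pow(6, -1)), Rational(-4, 7)), 2) = Pow(Add(Mul(-2, Rational(1, 6)), Rational(-4, 7)), 2) = Pow(Add(Rational(-1, 3), Rational(-4, 7)), 2) = Pow(Rational(-19, 21), 2) = Rational(361, 441)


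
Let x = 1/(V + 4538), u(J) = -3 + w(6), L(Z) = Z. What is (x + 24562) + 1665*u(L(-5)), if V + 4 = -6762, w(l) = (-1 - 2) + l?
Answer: 54724135/2228 ≈ 24562.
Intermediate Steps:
w(l) = -3 + l
V = -6766 (V = -4 - 6762 = -6766)
u(J) = 0 (u(J) = -3 + (-3 + 6) = -3 + 3 = 0)
x = -1/2228 (x = 1/(-6766 + 4538) = 1/(-2228) = -1/2228 ≈ -0.00044883)
(x + 24562) + 1665*u(L(-5)) = (-1/2228 + 24562) + 1665*0 = 54724135/2228 + 0 = 54724135/2228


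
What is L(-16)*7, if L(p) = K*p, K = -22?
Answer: 2464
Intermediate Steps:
L(p) = -22*p
L(-16)*7 = -22*(-16)*7 = 352*7 = 2464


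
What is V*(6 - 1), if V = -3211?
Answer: -16055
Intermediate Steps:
V*(6 - 1) = -3211*(6 - 1) = -3211*5 = -16055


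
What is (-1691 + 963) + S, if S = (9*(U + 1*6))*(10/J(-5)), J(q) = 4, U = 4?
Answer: -503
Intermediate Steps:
S = 225 (S = (9*(4 + 1*6))*(10/4) = (9*(4 + 6))*(10*(1/4)) = (9*10)*(5/2) = 90*(5/2) = 225)
(-1691 + 963) + S = (-1691 + 963) + 225 = -728 + 225 = -503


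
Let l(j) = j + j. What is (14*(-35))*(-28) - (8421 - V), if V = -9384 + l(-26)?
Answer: -4137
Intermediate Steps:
l(j) = 2*j
V = -9436 (V = -9384 + 2*(-26) = -9384 - 52 = -9436)
(14*(-35))*(-28) - (8421 - V) = (14*(-35))*(-28) - (8421 - 1*(-9436)) = -490*(-28) - (8421 + 9436) = 13720 - 1*17857 = 13720 - 17857 = -4137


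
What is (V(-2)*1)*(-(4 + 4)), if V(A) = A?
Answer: 16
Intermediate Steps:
(V(-2)*1)*(-(4 + 4)) = (-2*1)*(-(4 + 4)) = -(-2)*8 = -2*(-8) = 16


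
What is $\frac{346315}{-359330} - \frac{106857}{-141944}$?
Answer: $- \frac{1076041055}{5100473752} \approx -0.21097$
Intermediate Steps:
$\frac{346315}{-359330} - \frac{106857}{-141944} = 346315 \left(- \frac{1}{359330}\right) - - \frac{106857}{141944} = - \frac{69263}{71866} + \frac{106857}{141944} = - \frac{1076041055}{5100473752}$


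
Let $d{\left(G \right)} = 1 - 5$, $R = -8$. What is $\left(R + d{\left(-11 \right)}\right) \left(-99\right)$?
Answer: $1188$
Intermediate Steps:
$d{\left(G \right)} = -4$ ($d{\left(G \right)} = 1 - 5 = -4$)
$\left(R + d{\left(-11 \right)}\right) \left(-99\right) = \left(-8 - 4\right) \left(-99\right) = \left(-12\right) \left(-99\right) = 1188$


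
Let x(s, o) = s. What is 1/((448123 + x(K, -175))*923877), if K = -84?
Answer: 1/413932927203 ≈ 2.4158e-12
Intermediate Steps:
1/((448123 + x(K, -175))*923877) = 1/((448123 - 84)*923877) = (1/923877)/448039 = (1/448039)*(1/923877) = 1/413932927203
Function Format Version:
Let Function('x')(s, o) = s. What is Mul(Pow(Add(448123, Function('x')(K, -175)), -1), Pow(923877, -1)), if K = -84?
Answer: Rational(1, 413932927203) ≈ 2.4158e-12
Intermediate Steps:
Mul(Pow(Add(448123, Function('x')(K, -175)), -1), Pow(923877, -1)) = Mul(Pow(Add(448123, -84), -1), Pow(923877, -1)) = Mul(Pow(448039, -1), Rational(1, 923877)) = Mul(Rational(1, 448039), Rational(1, 923877)) = Rational(1, 413932927203)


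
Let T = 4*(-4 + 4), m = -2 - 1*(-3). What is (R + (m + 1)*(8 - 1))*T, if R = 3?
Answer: 0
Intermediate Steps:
m = 1 (m = -2 + 3 = 1)
T = 0 (T = 4*0 = 0)
(R + (m + 1)*(8 - 1))*T = (3 + (1 + 1)*(8 - 1))*0 = (3 + 2*7)*0 = (3 + 14)*0 = 17*0 = 0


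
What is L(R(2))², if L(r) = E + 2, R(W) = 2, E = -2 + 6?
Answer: 36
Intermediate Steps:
E = 4
L(r) = 6 (L(r) = 4 + 2 = 6)
L(R(2))² = 6² = 36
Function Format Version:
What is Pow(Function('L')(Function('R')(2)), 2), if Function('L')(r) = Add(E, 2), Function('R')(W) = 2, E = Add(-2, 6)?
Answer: 36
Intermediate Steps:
E = 4
Function('L')(r) = 6 (Function('L')(r) = Add(4, 2) = 6)
Pow(Function('L')(Function('R')(2)), 2) = Pow(6, 2) = 36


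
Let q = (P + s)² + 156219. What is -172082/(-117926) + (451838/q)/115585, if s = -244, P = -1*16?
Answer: 2225917560497709/1525379833377745 ≈ 1.4593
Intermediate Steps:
P = -16
q = 223819 (q = (-16 - 244)² + 156219 = (-260)² + 156219 = 67600 + 156219 = 223819)
-172082/(-117926) + (451838/q)/115585 = -172082/(-117926) + (451838/223819)/115585 = -172082*(-1/117926) + (451838*(1/223819))*(1/115585) = 86041/58963 + (451838/223819)*(1/115585) = 86041/58963 + 451838/25870119115 = 2225917560497709/1525379833377745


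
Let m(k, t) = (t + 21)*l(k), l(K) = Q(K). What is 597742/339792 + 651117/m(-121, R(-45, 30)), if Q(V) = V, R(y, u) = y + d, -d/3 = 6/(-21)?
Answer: 43345204787/185016744 ≈ 234.28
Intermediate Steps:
d = 6/7 (d = -18/(-21) = -18*(-1)/21 = -3*(-2/7) = 6/7 ≈ 0.85714)
R(y, u) = 6/7 + y (R(y, u) = y + 6/7 = 6/7 + y)
l(K) = K
m(k, t) = k*(21 + t) (m(k, t) = (t + 21)*k = (21 + t)*k = k*(21 + t))
597742/339792 + 651117/m(-121, R(-45, 30)) = 597742/339792 + 651117/((-121*(21 + (6/7 - 45)))) = 597742*(1/339792) + 651117/((-121*(21 - 309/7))) = 298871/169896 + 651117/((-121*(-162/7))) = 298871/169896 + 651117/(19602/7) = 298871/169896 + 651117*(7/19602) = 298871/169896 + 1519273/6534 = 43345204787/185016744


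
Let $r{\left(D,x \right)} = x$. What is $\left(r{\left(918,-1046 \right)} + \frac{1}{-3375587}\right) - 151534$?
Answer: $- \frac{515047064461}{3375587} \approx -1.5258 \cdot 10^{5}$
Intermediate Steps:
$\left(r{\left(918,-1046 \right)} + \frac{1}{-3375587}\right) - 151534 = \left(-1046 + \frac{1}{-3375587}\right) - 151534 = \left(-1046 - \frac{1}{3375587}\right) - 151534 = - \frac{3530864003}{3375587} - 151534 = - \frac{515047064461}{3375587}$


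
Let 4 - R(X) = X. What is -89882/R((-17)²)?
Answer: 89882/285 ≈ 315.38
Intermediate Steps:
R(X) = 4 - X
-89882/R((-17)²) = -89882/(4 - 1*(-17)²) = -89882/(4 - 1*289) = -89882/(4 - 289) = -89882/(-285) = -89882*(-1/285) = 89882/285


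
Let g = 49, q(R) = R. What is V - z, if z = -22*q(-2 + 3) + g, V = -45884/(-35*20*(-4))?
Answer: -30371/700 ≈ -43.387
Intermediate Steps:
V = -11471/700 (V = -45884/((-700*(-4))) = -45884/2800 = -45884*1/2800 = -11471/700 ≈ -16.387)
z = 27 (z = -22*(-2 + 3) + 49 = -22*1 + 49 = -22 + 49 = 27)
V - z = -11471/700 - 1*27 = -11471/700 - 27 = -30371/700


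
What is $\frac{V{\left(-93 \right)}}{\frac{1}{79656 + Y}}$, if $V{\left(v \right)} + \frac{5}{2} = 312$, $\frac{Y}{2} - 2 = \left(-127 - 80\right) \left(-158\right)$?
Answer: $44899784$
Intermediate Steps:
$Y = 65416$ ($Y = 4 + 2 \left(-127 - 80\right) \left(-158\right) = 4 + 2 \left(\left(-207\right) \left(-158\right)\right) = 4 + 2 \cdot 32706 = 4 + 65412 = 65416$)
$V{\left(v \right)} = \frac{619}{2}$ ($V{\left(v \right)} = - \frac{5}{2} + 312 = \frac{619}{2}$)
$\frac{V{\left(-93 \right)}}{\frac{1}{79656 + Y}} = \frac{619}{2 \frac{1}{79656 + 65416}} = \frac{619}{2 \cdot \frac{1}{145072}} = \frac{619 \frac{1}{\frac{1}{145072}}}{2} = \frac{619}{2} \cdot 145072 = 44899784$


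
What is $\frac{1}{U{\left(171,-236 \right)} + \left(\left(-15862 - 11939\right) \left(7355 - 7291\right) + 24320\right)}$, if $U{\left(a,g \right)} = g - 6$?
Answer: $- \frac{1}{1755186} \approx -5.6974 \cdot 10^{-7}$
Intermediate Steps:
$U{\left(a,g \right)} = -6 + g$
$\frac{1}{U{\left(171,-236 \right)} + \left(\left(-15862 - 11939\right) \left(7355 - 7291\right) + 24320\right)} = \frac{1}{\left(-6 - 236\right) + \left(\left(-15862 - 11939\right) \left(7355 - 7291\right) + 24320\right)} = \frac{1}{-242 + \left(\left(-27801\right) 64 + 24320\right)} = \frac{1}{-242 + \left(-1779264 + 24320\right)} = \frac{1}{-242 - 1754944} = \frac{1}{-1755186} = - \frac{1}{1755186}$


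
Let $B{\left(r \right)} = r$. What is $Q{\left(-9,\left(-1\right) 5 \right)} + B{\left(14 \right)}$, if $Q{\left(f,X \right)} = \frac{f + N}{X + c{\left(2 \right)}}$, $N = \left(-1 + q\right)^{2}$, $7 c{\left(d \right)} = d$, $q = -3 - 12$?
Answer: $- \frac{1267}{33} \approx -38.394$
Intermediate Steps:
$q = -15$ ($q = -3 - 12 = -15$)
$c{\left(d \right)} = \frac{d}{7}$
$N = 256$ ($N = \left(-1 - 15\right)^{2} = \left(-16\right)^{2} = 256$)
$Q{\left(f,X \right)} = \frac{256 + f}{\frac{2}{7} + X}$ ($Q{\left(f,X \right)} = \frac{f + 256}{X + \frac{1}{7} \cdot 2} = \frac{256 + f}{X + \frac{2}{7}} = \frac{256 + f}{\frac{2}{7} + X}$)
$Q{\left(-9,\left(-1\right) 5 \right)} + B{\left(14 \right)} = \frac{7 \left(256 - 9\right)}{2 + 7 \left(\left(-1\right) 5\right)} + 14 = 7 \frac{1}{2 + 7 \left(-5\right)} 247 + 14 = 7 \frac{1}{2 - 35} \cdot 247 + 14 = 7 \frac{1}{-33} \cdot 247 + 14 = 7 \left(- \frac{1}{33}\right) 247 + 14 = - \frac{1729}{33} + 14 = - \frac{1267}{33}$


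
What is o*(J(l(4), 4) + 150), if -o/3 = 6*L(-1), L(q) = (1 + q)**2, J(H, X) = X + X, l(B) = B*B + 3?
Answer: 0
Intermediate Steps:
l(B) = 3 + B**2 (l(B) = B**2 + 3 = 3 + B**2)
J(H, X) = 2*X
o = 0 (o = -18*(1 - 1)**2 = -18*0**2 = -18*0 = -3*0 = 0)
o*(J(l(4), 4) + 150) = 0*(2*4 + 150) = 0*(8 + 150) = 0*158 = 0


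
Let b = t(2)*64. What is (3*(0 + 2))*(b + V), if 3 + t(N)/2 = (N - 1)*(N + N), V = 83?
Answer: 1266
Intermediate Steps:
t(N) = -6 + 4*N*(-1 + N) (t(N) = -6 + 2*((N - 1)*(N + N)) = -6 + 2*((-1 + N)*(2*N)) = -6 + 2*(2*N*(-1 + N)) = -6 + 4*N*(-1 + N))
b = 128 (b = (-6 - 4*2 + 4*2²)*64 = (-6 - 8 + 4*4)*64 = (-6 - 8 + 16)*64 = 2*64 = 128)
(3*(0 + 2))*(b + V) = (3*(0 + 2))*(128 + 83) = (3*2)*211 = 6*211 = 1266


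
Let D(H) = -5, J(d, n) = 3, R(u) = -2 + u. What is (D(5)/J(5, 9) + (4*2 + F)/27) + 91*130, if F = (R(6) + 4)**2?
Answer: 11831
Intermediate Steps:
F = 64 (F = ((-2 + 6) + 4)**2 = (4 + 4)**2 = 8**2 = 64)
(D(5)/J(5, 9) + (4*2 + F)/27) + 91*130 = (-5/3 + (4*2 + 64)/27) + 91*130 = (-5*1/3 + (8 + 64)*(1/27)) + 11830 = (-5/3 + 72*(1/27)) + 11830 = (-5/3 + 8/3) + 11830 = 1 + 11830 = 11831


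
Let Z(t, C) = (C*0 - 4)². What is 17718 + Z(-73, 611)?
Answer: 17734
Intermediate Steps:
Z(t, C) = 16 (Z(t, C) = (0 - 4)² = (-4)² = 16)
17718 + Z(-73, 611) = 17718 + 16 = 17734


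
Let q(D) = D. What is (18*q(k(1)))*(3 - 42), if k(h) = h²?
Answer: -702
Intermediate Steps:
(18*q(k(1)))*(3 - 42) = (18*1²)*(3 - 42) = (18*1)*(-39) = 18*(-39) = -702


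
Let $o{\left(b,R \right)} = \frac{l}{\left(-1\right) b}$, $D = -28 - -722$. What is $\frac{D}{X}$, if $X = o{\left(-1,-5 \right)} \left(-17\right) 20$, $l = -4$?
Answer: $\frac{347}{680} \approx 0.51029$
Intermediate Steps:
$D = 694$ ($D = -28 + 722 = 694$)
$o{\left(b,R \right)} = \frac{4}{b}$ ($o{\left(b,R \right)} = - \frac{4}{\left(-1\right) b} = - 4 \left(- \frac{1}{b}\right) = \frac{4}{b}$)
$X = 1360$ ($X = \frac{4}{-1} \left(-17\right) 20 = 4 \left(-1\right) \left(-17\right) 20 = \left(-4\right) \left(-17\right) 20 = 68 \cdot 20 = 1360$)
$\frac{D}{X} = \frac{694}{1360} = 694 \cdot \frac{1}{1360} = \frac{347}{680}$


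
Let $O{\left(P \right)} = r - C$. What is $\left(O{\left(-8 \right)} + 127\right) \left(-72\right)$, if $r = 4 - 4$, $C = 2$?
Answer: $-9000$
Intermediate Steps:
$r = 0$
$O{\left(P \right)} = -2$ ($O{\left(P \right)} = 0 - 2 = -2$)
$\left(O{\left(-8 \right)} + 127\right) \left(-72\right) = \left(-2 + 127\right) \left(-72\right) = 125 \left(-72\right) = -9000$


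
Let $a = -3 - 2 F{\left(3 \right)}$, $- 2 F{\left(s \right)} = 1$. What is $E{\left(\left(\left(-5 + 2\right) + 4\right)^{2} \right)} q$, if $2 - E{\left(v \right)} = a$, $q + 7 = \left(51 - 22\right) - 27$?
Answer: $-20$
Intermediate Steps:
$F{\left(s \right)} = - \frac{1}{2}$ ($F{\left(s \right)} = \left(- \frac{1}{2}\right) 1 = - \frac{1}{2}$)
$q = -5$ ($q = -7 + \left(\left(51 - 22\right) - 27\right) = -7 + \left(29 - 27\right) = -7 + 2 = -5$)
$a = -2$ ($a = -3 - -1 = -3 + 1 = -2$)
$E{\left(v \right)} = 4$ ($E{\left(v \right)} = 2 - -2 = 2 + 2 = 4$)
$E{\left(\left(\left(-5 + 2\right) + 4\right)^{2} \right)} q = 4 \left(-5\right) = -20$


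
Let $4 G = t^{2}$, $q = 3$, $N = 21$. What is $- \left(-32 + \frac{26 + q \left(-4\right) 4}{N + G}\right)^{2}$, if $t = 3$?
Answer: $- \frac{9388096}{8649} \approx -1085.5$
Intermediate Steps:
$G = \frac{9}{4}$ ($G = \frac{3^{2}}{4} = \frac{1}{4} \cdot 9 = \frac{9}{4} \approx 2.25$)
$- \left(-32 + \frac{26 + q \left(-4\right) 4}{N + G}\right)^{2} = - \left(-32 + \frac{26 + 3 \left(-4\right) 4}{21 + \frac{9}{4}}\right)^{2} = - \left(-32 + \frac{26 - 48}{\frac{93}{4}}\right)^{2} = - \left(-32 + \left(26 - 48\right) \frac{4}{93}\right)^{2} = - \left(-32 - \frac{88}{93}\right)^{2} = - \left(- \frac{3064}{93}\right)^{2} = \left(-1\right) \frac{9388096}{8649} = - \frac{9388096}{8649}$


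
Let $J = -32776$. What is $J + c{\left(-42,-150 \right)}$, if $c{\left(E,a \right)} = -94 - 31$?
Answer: $-32901$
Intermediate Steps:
$c{\left(E,a \right)} = -125$
$J + c{\left(-42,-150 \right)} = -32776 - 125 = -32901$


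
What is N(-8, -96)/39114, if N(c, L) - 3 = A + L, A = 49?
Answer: -22/19557 ≈ -0.0011249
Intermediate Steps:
N(c, L) = 52 + L (N(c, L) = 3 + (49 + L) = 52 + L)
N(-8, -96)/39114 = (52 - 96)/39114 = -44*1/39114 = -22/19557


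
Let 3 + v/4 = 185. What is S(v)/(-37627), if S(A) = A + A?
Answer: -1456/37627 ≈ -0.038696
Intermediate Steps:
v = 728 (v = -12 + 4*185 = -12 + 740 = 728)
S(A) = 2*A
S(v)/(-37627) = (2*728)/(-37627) = 1456*(-1/37627) = -1456/37627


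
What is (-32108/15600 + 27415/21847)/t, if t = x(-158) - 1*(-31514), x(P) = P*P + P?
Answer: -68447369/4798649856000 ≈ -1.4264e-5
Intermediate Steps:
x(P) = P + P² (x(P) = P² + P = P + P²)
t = 56320 (t = -158*(1 - 158) - 1*(-31514) = -158*(-157) + 31514 = 24806 + 31514 = 56320)
(-32108/15600 + 27415/21847)/t = (-32108/15600 + 27415/21847)/56320 = (-32108*1/15600 + 27415*(1/21847))*(1/56320) = (-8027/3900 + 27415/21847)*(1/56320) = -68447369/85203300*1/56320 = -68447369/4798649856000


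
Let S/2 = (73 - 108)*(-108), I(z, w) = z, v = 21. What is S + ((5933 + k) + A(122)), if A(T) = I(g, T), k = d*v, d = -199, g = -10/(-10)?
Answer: 9315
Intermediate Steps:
g = 1 (g = -10*(-1/10) = 1)
k = -4179 (k = -199*21 = -4179)
A(T) = 1
S = 7560 (S = 2*((73 - 108)*(-108)) = 2*(-35*(-108)) = 2*3780 = 7560)
S + ((5933 + k) + A(122)) = 7560 + ((5933 - 4179) + 1) = 7560 + (1754 + 1) = 7560 + 1755 = 9315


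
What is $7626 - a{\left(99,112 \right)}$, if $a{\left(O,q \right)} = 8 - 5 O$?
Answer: $8113$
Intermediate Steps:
$7626 - a{\left(99,112 \right)} = 7626 - \left(8 - 495\right) = 7626 - -487 = 7626 + 487 = 8113$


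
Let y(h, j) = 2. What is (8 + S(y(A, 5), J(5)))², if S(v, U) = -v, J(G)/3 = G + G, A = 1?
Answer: 36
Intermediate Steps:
J(G) = 6*G (J(G) = 3*(G + G) = 3*(2*G) = 6*G)
(8 + S(y(A, 5), J(5)))² = (8 - 1*2)² = (8 - 2)² = 6² = 36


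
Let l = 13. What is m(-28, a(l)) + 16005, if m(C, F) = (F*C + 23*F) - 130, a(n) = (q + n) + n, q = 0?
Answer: 15745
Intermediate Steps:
a(n) = 2*n (a(n) = (0 + n) + n = n + n = 2*n)
m(C, F) = -130 + 23*F + C*F (m(C, F) = (C*F + 23*F) - 130 = (23*F + C*F) - 130 = -130 + 23*F + C*F)
m(-28, a(l)) + 16005 = (-130 + 23*(2*13) - 56*13) + 16005 = (-130 + 23*26 - 28*26) + 16005 = (-130 + 598 - 728) + 16005 = -260 + 16005 = 15745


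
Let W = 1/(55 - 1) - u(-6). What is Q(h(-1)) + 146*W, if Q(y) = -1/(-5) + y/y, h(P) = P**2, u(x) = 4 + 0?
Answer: -78313/135 ≈ -580.10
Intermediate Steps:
u(x) = 4
Q(y) = 6/5 (Q(y) = -1*(-1/5) + 1 = 1/5 + 1 = 6/5)
W = -215/54 (W = 1/(55 - 1) - 1*4 = 1/54 - 4 = -215/54 ≈ -3.9815)
Q(h(-1)) + 146*W = 6/5 + 146*(-215/54) = 6/5 - 15695/27 = -78313/135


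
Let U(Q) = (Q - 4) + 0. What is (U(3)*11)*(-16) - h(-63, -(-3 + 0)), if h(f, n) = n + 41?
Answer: 132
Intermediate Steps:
U(Q) = -4 + Q (U(Q) = (-4 + Q) + 0 = -4 + Q)
h(f, n) = 41 + n
(U(3)*11)*(-16) - h(-63, -(-3 + 0)) = ((-4 + 3)*11)*(-16) - (41 - (-3 + 0)) = -1*11*(-16) - (41 - 1*(-3)) = -11*(-16) - (41 + 3) = 176 - 1*44 = 176 - 44 = 132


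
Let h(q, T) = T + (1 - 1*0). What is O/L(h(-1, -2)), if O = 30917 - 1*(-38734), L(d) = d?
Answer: -69651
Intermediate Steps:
h(q, T) = 1 + T (h(q, T) = T + (1 + 0) = T + 1 = 1 + T)
O = 69651 (O = 30917 + 38734 = 69651)
O/L(h(-1, -2)) = 69651/(1 - 2) = 69651/(-1) = 69651*(-1) = -69651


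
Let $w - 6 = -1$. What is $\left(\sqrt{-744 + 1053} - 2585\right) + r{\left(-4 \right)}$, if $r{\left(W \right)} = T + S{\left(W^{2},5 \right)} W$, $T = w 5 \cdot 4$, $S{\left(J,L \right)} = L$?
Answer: $-2505 + \sqrt{309} \approx -2487.4$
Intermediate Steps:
$w = 5$ ($w = 6 - 1 = 5$)
$T = 100$ ($T = 5 \cdot 5 \cdot 4 = 25 \cdot 4 = 100$)
$r{\left(W \right)} = 100 + 5 W$
$\left(\sqrt{-744 + 1053} - 2585\right) + r{\left(-4 \right)} = \left(\sqrt{-744 + 1053} - 2585\right) + \left(100 + 5 \left(-4\right)\right) = \left(\sqrt{309} - 2585\right) + \left(100 - 20\right) = \left(-2585 + \sqrt{309}\right) + 80 = -2505 + \sqrt{309}$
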